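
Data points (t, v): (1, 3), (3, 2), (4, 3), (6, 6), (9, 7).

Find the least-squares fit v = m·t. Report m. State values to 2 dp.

Compute the Gram sums: Σt·t = 143.
And Σt·v = 120.
m = 120/143 = 0.839161.

m = 0.84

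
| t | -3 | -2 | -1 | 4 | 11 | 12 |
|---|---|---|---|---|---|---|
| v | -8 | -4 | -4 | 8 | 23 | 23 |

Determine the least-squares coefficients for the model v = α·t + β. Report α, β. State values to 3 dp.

α = 2.095, β = -0.998

Entries of XᵀX: Σt·t = 295, Σt = 21, Σ1 = 6.
Moment sums: Σt·v = 597, Σv = 38.
Eliminating β: 6·(row 1) − 21·(row 2) gives 1329·α = 6·597 − 21·38 = 2784, so α = 928/443.
Then β = (38 − 21·(928/443))/6 = -1327/1329.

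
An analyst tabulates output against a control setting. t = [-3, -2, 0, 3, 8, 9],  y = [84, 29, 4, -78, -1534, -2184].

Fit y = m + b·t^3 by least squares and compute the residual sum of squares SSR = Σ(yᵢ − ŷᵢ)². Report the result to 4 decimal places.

SSR = 3.7057

XᵀX·[m, b]ᵀ = Xᵀy reads: 6·m + 1233·b = -3679;  1233·m + 795107·b = -2382150.
Determinant 6·795107 − 1233² = 3250353.
m = ((-3679)·795107 − 1233·(-2382150))/3250353 = 11992297/3250353; b = (6·(-2382150) − 1233·(-3679))/3250353 = -3252231/1083451.
Residuals: -2393356/3250353, 4214396/3250353, 1009115/3250353, -2089120/3250353, -2606983/3250353, 1865948/3250353; SSR = 12044890/3250353.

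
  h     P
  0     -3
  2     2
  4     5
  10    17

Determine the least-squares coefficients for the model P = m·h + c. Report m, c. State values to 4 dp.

m = 1.9643, c = -2.6071

With design matrix M, MᵀM = [[120, 16]; [16, 4]] and MᵀP = [194, 21]ᵀ.
Δ = 120·4 − 16² = 224.
m = (194·4 − 16·21)/224 = 55/28; c = (120·21 − 16·194)/224 = -73/28.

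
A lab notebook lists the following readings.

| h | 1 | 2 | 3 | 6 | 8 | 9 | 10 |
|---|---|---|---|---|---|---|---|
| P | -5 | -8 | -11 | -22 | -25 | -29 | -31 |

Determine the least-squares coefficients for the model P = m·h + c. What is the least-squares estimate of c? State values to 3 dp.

c = -2.430

Entries of AᵀA: Σh·h = 295, Σh = 39, Σ1 = 7.
Moment sums: Σh·P = -957, ΣP = -131.
So AᵀA·[m, c]ᵀ = AᵀP: [[295, 39]; [39, 7]]·[m, c]ᵀ = [-957, -131]ᵀ.
det = 295·7 − 39² = 544.
m = ((-957)·7 − 39·(-131))/544 = -795/272; c = (295·(-131) − 39·(-957))/544 = -661/272.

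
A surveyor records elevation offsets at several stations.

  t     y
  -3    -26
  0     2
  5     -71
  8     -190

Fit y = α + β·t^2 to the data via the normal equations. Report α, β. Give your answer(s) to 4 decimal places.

α = 2.0816, β = -2.9931

From the data, Σ1 = 4, Σt^2 = 98, Σt^2·t^2 = 4802.
For Xᵀy: Σy = -285, Σt^2·y = -14169.
Normal equations: [[4, 98]; [98, 4802]]·[α, β]ᵀ = [-285, -14169]ᵀ.
Δ = 4·4802 − 98² = 9604.
α = ((-285)·4802 − 98·(-14169))/9604 = 102/49; β = (4·(-14169) − 98·(-285))/9604 = -14373/4802.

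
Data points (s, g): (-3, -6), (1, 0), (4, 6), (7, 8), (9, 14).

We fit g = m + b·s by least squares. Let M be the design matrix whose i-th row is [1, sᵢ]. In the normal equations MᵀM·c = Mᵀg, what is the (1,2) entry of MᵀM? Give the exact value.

Row 1 ↔ basis 1, column 2 ↔ basis s, so (MᵀM)_{1,2} = Σᵢ s = (1)·(-3) + (1)·(1) + (1)·(4) + (1)·(7) + (1)·(9) = 18.

18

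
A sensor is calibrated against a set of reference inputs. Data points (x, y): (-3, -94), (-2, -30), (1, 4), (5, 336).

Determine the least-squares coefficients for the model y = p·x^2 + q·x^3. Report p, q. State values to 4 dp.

With design matrix A, AᵀA = [[723, 2851]; [2851, 16419]] and Aᵀy = [7438, 44782]ᵀ.
Determinant 723·16419 − 2851² = 3742736.
p = (7438·16419 − 2851·44782)/3742736 = -346810/233921; q = (723·44782 − 2851·7438)/3742736 = 698228/233921.

p = -1.4826, q = 2.9849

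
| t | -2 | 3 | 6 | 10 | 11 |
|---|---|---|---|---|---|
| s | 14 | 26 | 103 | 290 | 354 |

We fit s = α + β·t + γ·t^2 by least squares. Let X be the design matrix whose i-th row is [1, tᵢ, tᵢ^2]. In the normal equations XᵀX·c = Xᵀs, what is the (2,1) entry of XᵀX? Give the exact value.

28

Row 2 ↔ basis t, column 1 ↔ basis 1, so (XᵀX)_{2,1} = Σᵢ t = (-2)·(1) + (3)·(1) + (6)·(1) + (10)·(1) + (11)·(1) = 28.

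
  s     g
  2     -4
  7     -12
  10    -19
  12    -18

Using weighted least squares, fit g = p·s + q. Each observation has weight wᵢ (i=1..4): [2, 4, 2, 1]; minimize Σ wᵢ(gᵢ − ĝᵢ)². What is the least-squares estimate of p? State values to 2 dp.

p = -1.63

Normal-equation sums: Σwᵢ·s·s = 548, Σwᵢ·s = 64, Σwᵢ·1 = 9.
Right-hand side: Σwᵢ·s·g = -948, Σwᵢ·g = -112.
Δ = 548·9 − 64² = 836.
p = ((-948)·9 − 64·(-112))/836 = -31/19; q = (548·(-112) − 64·(-948))/836 = -16/19.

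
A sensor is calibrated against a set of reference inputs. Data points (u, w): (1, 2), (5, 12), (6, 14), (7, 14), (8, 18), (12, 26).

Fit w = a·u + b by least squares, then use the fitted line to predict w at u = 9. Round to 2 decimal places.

ŵ = 19.72

Entries of MᵀM: Σu·u = 319, Σu = 39, Σ1 = 6.
For Mᵀw: Σu·w = 700, Σw = 86.
So MᵀM·[a, b]ᵀ = Mᵀw: [[319, 39]; [39, 6]]·[a, b]ᵀ = [700, 86]ᵀ.
Eliminating b: 6·(row 1) − 39·(row 2) gives 393·a = 6·700 − 39·86 = 846, so a = 282/131.
Then b = (86 − 39·(282/131))/6 = 134/393.
At u = 9: ŵ = (282/131)·(9) + (134/393)·(1) = 7748/393.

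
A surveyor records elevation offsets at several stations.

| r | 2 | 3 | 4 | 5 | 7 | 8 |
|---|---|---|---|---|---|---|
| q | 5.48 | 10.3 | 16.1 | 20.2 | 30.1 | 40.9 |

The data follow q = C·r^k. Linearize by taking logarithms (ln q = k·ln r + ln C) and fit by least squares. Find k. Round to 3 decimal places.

k = 1.392

Linearized form: ln q = k·ln r + ln C. From the 6 transformed points,
Σln r = 8.8128, Σ(ln r)² = 14.3101, Σln q = 16.9334, Σln r·ln q = 26.7729.
Equations: 14.3101·k + 8.8128·ln C = 26.7729;  8.8128·k + 6·ln C = 16.9334.
Solving (det = 8.1947): k = 1.39190, ln C = 0.77780.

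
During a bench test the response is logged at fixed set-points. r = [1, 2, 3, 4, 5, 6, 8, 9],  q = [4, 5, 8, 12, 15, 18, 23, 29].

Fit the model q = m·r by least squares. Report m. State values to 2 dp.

Normal-equation sums: Σr·r = 236.
For Xᵀq: Σr·q = 714.
m = 714/236 = 3.02542.

m = 3.03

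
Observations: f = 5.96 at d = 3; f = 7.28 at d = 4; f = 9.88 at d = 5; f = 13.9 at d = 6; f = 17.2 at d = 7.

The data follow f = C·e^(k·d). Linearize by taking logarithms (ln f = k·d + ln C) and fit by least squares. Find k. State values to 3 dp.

k = 0.277

Taking logs, ln f = k·d + ln C, so regress ln f on d.
AᵀA = [[135.0000, 25.0000]; [25.0000, 5]], rhs = [60.4540, 11.5375]ᵀ  (here Σd = 25.0000, Σ(d)² = 135.0000, Σln f = 11.5375, Σd·ln f = 60.4540).
Slope k = (n·Σd·ln f − Σd·Σln f)/(n·Σ(d)² − (Σd)²) = (5·60.4540 − 25.0000·11.5375)/50.0000 = 0.27664; ln C = (Σln f − k·Σd)/n = 0.92428.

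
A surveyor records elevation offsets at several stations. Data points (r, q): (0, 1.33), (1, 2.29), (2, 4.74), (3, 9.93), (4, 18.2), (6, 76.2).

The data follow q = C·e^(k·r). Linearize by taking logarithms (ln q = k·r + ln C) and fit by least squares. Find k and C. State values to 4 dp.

Taking logs, ln q = k·r + ln C, so regress ln q on r.
Σr = 16.0000, Σ(r)² = 66.0000, Σln q = 12.2001, Σr·ln q = 48.4332.
Equations: 66.0000·k + 16.0000·ln C = 48.4332;  16.0000·k + 6·ln C = 12.2001.
Slope k = (n·Σr·ln q − Σr·Σln q)/(n·Σ(r)² − (Σr)²) = (6·48.4332 − 16.0000·12.2001)/140.0000 = 0.68141; ln C = (Σln q − k·Σr)/n = 0.21626, so C = exp(0.21626) = 1.24143.

k = 0.6814, C = 1.2414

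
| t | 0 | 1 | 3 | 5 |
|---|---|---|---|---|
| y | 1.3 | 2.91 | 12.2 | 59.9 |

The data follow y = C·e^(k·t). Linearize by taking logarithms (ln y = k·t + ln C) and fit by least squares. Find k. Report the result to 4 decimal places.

k = 0.7597

Linearized form: ln y = k·t + ln C. From the 4 transformed points,
Over the data: Σt = 9.0000, Σ(t)² = 35.0000, Σln y = 7.9246, Σt·ln y = 29.0358.
Normal system: [[35.0000, 9.0000]; [9.0000, 4]]·[k, ln C]ᵀ = [29.0358, 7.9246]ᵀ.
Solving (det = 59.0000): k = 0.75969, ln C = 0.27186.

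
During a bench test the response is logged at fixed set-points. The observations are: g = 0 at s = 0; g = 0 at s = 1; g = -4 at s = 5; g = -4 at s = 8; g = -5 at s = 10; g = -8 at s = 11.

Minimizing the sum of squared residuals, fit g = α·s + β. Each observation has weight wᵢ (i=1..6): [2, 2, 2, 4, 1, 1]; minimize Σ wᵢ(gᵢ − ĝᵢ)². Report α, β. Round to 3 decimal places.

Sums needed: Σwᵢ·s·s = 529, Σwᵢ·s = 65, Σwᵢ·1 = 12.
Right-hand side: Σwᵢ·s·g = -306, Σwᵢ·g = -37.
Normal equations: [[529, 65]; [65, 12]]·[α, β]ᵀ = [-306, -37]ᵀ.
det = 529·12 − 65² = 2123.
α = ((-306)·12 − 65·(-37))/2123 = -1267/2123; β = (529·(-37) − 65·(-306))/2123 = 317/2123.

α = -0.597, β = 0.149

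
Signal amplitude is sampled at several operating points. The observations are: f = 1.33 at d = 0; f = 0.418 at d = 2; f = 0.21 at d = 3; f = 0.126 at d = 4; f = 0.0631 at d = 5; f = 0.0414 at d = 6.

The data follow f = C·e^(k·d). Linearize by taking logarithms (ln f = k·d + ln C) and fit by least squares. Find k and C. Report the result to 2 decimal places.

Let Y = ln f. Fitting Y = k·d + ln C by least squares:
Sums: Σd = 20.0000, Σ(d)² = 90.0000, Σln f = -10.1667, Σd·ln f = -47.6344.
Normal system: [[90.0000, 20.0000]; [20.0000, 6]]·[k, ln C]ᵀ = [-47.6344, -10.1667]ᵀ.
Slope k = (n·Σd·ln f − Σd·Σln f)/(n·Σ(d)² − (Σd)²) = (6·-47.6344 − 20.0000·-10.1667)/140.0000 = -0.58909; ln C = (Σln f − k·Σd)/n = 0.26916, so C = exp(0.26916) = 1.30887.

k = -0.59, C = 1.31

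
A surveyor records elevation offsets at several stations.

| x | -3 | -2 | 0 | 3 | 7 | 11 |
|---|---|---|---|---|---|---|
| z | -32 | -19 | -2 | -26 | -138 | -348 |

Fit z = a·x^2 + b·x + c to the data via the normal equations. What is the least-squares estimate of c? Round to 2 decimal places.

c = -2.59

The normal equations are: 17220·a + 1666·b + 192·c = -49468;  1666·a + 192·b + 16·c = -4738;  192·a + 16·b + 6·c = -565.
Row-reducing yields a = -239579/80575, b = 107876/80575, c = -37931/14650.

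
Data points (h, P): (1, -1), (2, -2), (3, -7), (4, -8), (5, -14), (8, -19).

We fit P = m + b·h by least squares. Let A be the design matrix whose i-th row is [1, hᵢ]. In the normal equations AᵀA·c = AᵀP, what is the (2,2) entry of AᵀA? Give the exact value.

Row 2 ↔ basis h, column 2 ↔ basis h, so (AᵀA)_{2,2} = Σᵢ (h)·(h) = (1)·(1) + (2)·(2) + (3)·(3) + (4)·(4) + (5)·(5) + (8)·(8) = 119.

119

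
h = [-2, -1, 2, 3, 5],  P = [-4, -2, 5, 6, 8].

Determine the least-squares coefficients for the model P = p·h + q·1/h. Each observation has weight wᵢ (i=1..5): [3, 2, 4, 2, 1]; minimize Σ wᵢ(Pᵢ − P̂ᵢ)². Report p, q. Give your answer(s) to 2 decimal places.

p = 1.82, q = 0.95

Setting ∂/∂p … = 0 gives: 73·p + 12·q = 144;  12·p + (3611/900)·q = 128/5.
(Σwᵢ·h·h = 73, Σwᵢ·h·1/h = 12, Σwᵢ·1/h·1/h = 3611/900, Σwᵢ·h·P = 144, Σwᵢ·1/h·P = 128/5.)
Determinant 73·(3611/900) − 12² = 134003/900.
p = (144·(3611/900) − 12·(128/5))/(134003/900) = 243504/134003; q = (73·(128/5) − 12·144)/(134003/900) = 126720/134003.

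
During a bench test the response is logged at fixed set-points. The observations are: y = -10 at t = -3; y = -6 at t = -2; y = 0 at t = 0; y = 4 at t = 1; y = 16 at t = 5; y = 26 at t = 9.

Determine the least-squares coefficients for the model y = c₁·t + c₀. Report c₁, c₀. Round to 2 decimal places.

Sums needed: Σt·t = 120, Σt = 10, Σ1 = 6.
And Σt·y = 360, Σy = 30.
AᵀA·[c₁, c₀]ᵀ = Aᵀy becomes [[120, 10]; [10, 6]]·[c₁, c₀]ᵀ = [360, 30]ᵀ.
Δ = 120·6 − 10² = 620.
c₁ = (360·6 − 10·30)/620 = 3; c₀ = (120·30 − 10·360)/620 = 0.

c₁ = 3.00, c₀ = 0.00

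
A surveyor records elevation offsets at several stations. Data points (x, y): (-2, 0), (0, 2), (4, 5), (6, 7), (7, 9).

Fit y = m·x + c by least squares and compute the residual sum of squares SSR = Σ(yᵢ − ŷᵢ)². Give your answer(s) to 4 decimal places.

SSR = 0.9333

From the data, Σx·x = 105, Σx = 15, Σ1 = 5.
And Σx·y = 125, Σy = 23.
AᵀA·[m, c]ᵀ = Aᵀy becomes [[105, 15]; [15, 5]]·[m, c]ᵀ = [125, 23]ᵀ.
Determinant 105·5 − 15² = 300.
m = (125·5 − 15·23)/300 = 14/15; c = (105·23 − 15·125)/300 = 9/5.
Residuals: 1/15, 1/5, -8/15, -2/5, 2/3; SSR = 14/15.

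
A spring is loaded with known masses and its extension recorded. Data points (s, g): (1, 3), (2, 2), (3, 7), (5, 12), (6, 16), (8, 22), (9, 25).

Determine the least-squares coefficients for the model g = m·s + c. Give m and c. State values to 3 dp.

The normal equations are: 220·m + 34·c = 585;  34·m + 7·c = 87.
Eliminating c: 7·(row 1) − 34·(row 2) gives 384·m = 7·585 − 34·87 = 1137, so m = 379/128.
Then c = (87 − 34·(379/128))/7 = -125/64.

m = 2.961, c = -1.953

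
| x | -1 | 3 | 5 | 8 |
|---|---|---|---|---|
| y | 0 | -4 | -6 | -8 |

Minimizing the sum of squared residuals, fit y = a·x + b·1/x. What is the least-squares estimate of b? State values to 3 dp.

b = 0.746

Forming MᵀM = [[99, 4]; [4, 16801/14400]] and Mᵀy = [-106, -53/15]ᵀ gives MᵀM·[a, b]ᵀ = Mᵀy.
Eliminating b: (16801/14400)·(row 1) − 4·(row 2) gives (159211/1600)·a = (16801/14400)·(-106) − 4·(-53/15) = -788693/7200, so a = -1577386/1432899.
Then b = ((-53/15) − 4·(-1577386/1432899))/(16801/14400) = 118720/159211.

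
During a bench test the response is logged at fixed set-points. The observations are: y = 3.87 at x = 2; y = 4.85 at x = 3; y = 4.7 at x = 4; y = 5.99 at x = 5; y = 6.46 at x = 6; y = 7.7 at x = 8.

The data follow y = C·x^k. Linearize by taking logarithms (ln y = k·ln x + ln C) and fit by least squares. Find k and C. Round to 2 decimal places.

Taking logs, ln y = k·ln x + ln C, so regress ln y on ln x.
Σln x = 8.6587, Σ(ln x)² = 13.7340, Σln y = 10.1767, Σln x·ln y = 15.2865.
Normal system: [[13.7340, 8.6587]; [8.6587, 6]]·[k, ln C]ᵀ = [15.2865, 10.1767]ᵀ.
Δ = 13.7340·6 − (8.6587)² = 7.4309; k = (15.2865·6 − 8.6587·10.1767)/7.4309 = 0.48467, ln C = (13.7340·10.1767 − 8.6587·15.2865)/7.4309 = 0.99669, so C = exp(0.99669) = 2.70929.

k = 0.48, C = 2.71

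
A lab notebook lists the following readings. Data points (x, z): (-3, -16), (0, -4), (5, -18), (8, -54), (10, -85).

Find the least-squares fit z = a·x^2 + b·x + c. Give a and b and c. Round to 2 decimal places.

a = -0.98, b = 1.60, c = -2.83

With design matrix M, MᵀM = [[14802, 1610, 198]; [1610, 198, 20]; [198, 20, 5]] and Mᵀz = [-12550, -1324, -177]ᵀ.
Inverting the 3×3 Gram matrix, [a, b, c]ᵀ = [-3604/3661, 5872/3661, -10369/3661]ᵀ.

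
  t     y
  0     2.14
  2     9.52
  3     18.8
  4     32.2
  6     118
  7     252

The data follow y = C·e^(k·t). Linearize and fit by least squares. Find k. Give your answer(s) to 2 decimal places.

k = 0.67

Let Y = ln y. Fitting Y = k·t + ln C by least squares:
Σt = 22.0000, Σ(t)² = 114.0000, Σln y = 19.7201, Σt·ln y = 94.5263.
Normal system: [[114.0000, 22.0000]; [22.0000, 6]]·[k, ln C]ᵀ = [94.5263, 19.7201]ᵀ.
Solving (det = 200.0000): k = 0.66657, ln C = 0.84258.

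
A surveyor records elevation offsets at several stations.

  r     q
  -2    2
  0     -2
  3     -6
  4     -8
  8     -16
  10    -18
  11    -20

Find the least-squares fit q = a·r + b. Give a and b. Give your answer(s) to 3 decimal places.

a = -1.691, b = -1.501

Sums needed: Σr·r = 314, Σr = 34, Σ1 = 7.
Moment sums: Σr·q = -582, Σq = -68.
So AᵀA·[a, b]ᵀ = Aᵀq: [[314, 34]; [34, 7]]·[a, b]ᵀ = [-582, -68]ᵀ.
Δ = 314·7 − 34² = 1042.
a = ((-582)·7 − 34·(-68))/1042 = -881/521; b = (314·(-68) − 34·(-582))/1042 = -782/521.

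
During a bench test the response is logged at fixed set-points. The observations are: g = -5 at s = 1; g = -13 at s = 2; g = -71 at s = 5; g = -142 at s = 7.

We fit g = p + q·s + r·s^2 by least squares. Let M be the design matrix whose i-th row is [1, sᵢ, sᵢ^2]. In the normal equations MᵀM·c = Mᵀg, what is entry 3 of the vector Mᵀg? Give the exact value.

Entry 3 ↔ basis s^2, so (Mᵀg)_{3} = Σᵢ (s^2)·gᵢ = (1)·(-5) + (4)·(-13) + (25)·(-71) + (49)·(-142) = -8790.

-8790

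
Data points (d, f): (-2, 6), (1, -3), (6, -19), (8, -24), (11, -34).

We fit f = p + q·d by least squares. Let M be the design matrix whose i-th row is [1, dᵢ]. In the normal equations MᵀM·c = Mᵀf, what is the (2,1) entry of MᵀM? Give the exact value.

24

Row 2 ↔ basis d, column 1 ↔ basis 1, so (MᵀM)_{2,1} = Σᵢ d = (-2)·(1) + (1)·(1) + (6)·(1) + (8)·(1) + (11)·(1) = 24.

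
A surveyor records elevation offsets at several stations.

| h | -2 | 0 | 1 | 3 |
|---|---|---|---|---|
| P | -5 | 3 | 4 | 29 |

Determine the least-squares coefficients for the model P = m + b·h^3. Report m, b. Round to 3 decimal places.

m = 2.909, b = 0.968

Setting ∂/∂m … = 0 gives: 4·m + 20·b = 31;  20·m + 794·b = 827.
(Σ1 = 4, Σh^3 = 20, Σh^3·h^3 = 794, ΣP = 31, Σh^3·P = 827.)
Eliminating b: 794·(row 1) − 20·(row 2) gives 2776·m = 794·31 − 20·827 = 8074, so m = 4037/1388.
Then b = (827 − 20·(4037/1388))/794 = 336/347.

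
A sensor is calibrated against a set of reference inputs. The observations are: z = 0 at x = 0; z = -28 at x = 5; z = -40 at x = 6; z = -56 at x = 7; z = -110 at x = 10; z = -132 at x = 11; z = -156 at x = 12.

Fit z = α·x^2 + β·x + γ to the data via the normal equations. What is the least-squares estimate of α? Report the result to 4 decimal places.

From the data, Σx^2·x^2 = 49699, Σx^2·x = 4743, Σx^2 = 475, Σx·x = 475, Σx = 51, Σ1 = 7.
And Σx^2·z = -54320, Σx·z = -5196, Σz = -522.
Inverting the 3×3 Gram matrix, [α, β, γ]ᵀ = [-147535/142026, -27845/47342, 14417/71013]ᵀ.

α = -1.0388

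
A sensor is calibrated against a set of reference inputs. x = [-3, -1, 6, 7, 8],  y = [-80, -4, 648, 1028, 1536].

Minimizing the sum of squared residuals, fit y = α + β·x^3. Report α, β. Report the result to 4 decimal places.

α = -0.0404, β = 2.9992

Entries of AᵀA: Σ1 = 5, Σx^3 = 1043, Σx^3·x^3 = 427179.
Moment sums: Σy = 3128, Σx^3·y = 1281168.
Normal equations: [[5, 1043]; [1043, 427179]]·[α, β]ᵀ = [3128, 1281168]ᵀ.
Δ = 5·427179 − 1043² = 1048046.
α = (3128·427179 − 1043·1281168)/1048046 = -21156/524023; β = (5·1281168 − 1043·3128)/1048046 = 1571668/524023.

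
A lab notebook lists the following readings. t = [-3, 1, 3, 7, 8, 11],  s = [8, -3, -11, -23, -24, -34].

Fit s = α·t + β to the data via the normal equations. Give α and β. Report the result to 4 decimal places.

α = -3.0076, β = -0.9658

Normal-equation sums: Σt·t = 253, Σt = 27, Σ1 = 6.
Moment sums: Σt·s = -787, Σs = -87.
Normal equations: [[253, 27]; [27, 6]]·[α, β]ᵀ = [-787, -87]ᵀ.
Δ = 253·6 − 27² = 789.
α = ((-787)·6 − 27·(-87))/789 = -791/263; β = (253·(-87) − 27·(-787))/789 = -254/263.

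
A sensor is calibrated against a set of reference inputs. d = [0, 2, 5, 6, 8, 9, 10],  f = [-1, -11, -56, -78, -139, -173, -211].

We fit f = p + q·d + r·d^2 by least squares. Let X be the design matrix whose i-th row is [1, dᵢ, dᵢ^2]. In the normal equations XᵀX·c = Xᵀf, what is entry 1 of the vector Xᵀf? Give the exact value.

-669

Entry 1 ↔ basis 1, so (Xᵀf)_{1} = Σᵢ fᵢ = (1)·(-1) + (1)·(-11) + (1)·(-56) + (1)·(-78) + (1)·(-139) + (1)·(-173) + (1)·(-211) = -669.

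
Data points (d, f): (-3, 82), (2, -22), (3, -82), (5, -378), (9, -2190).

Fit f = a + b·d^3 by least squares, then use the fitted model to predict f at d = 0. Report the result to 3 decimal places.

f̂ = 0.023

Normal-equation sums: Σ1 = 5, Σd^3 = 862, Σd^3·d^3 = 548588.
And Σf = -2590, Σd^3·f = -1648364.
Normal equations: [[5, 862]; [862, 548588]]·[a, b]ᵀ = [-2590, -1648364]ᵀ.
det = 5·548588 − 862² = 1999896.
a = ((-2590)·548588 − 862·(-1648364))/1999896 = 1952/83329; b = (5·(-1648364) − 862·(-2590))/1999896 = -250385/83329.
At d = 0: f̂ = (1952/83329)·(1) + (-250385/83329)·(0) = 1952/83329.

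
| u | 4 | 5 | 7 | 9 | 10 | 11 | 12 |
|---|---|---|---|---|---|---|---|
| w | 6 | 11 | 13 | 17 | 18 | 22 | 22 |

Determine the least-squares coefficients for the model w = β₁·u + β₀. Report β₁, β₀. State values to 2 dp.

β₁ = 1.91, β₀ = -0.25

Compute the Gram sums: Σu·u = 536, Σu = 58, Σ1 = 7.
For Mᵀw: Σu·w = 1009, Σw = 109.
MᵀM·[β₁, β₀]ᵀ = Mᵀw becomes [[536, 58]; [58, 7]]·[β₁, β₀]ᵀ = [1009, 109]ᵀ.
Determinant 536·7 − 58² = 388.
β₁ = (1009·7 − 58·109)/388 = 741/388; β₀ = (536·109 − 58·1009)/388 = -49/194.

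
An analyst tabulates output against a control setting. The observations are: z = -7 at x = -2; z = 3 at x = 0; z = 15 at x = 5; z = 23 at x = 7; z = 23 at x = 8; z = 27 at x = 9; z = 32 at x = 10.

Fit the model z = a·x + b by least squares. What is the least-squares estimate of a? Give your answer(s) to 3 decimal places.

Setting ∂/∂a … = 0 gives: 323·a + 37·b = 997;  37·a + 7·b = 116.
det = 323·7 − 37² = 892.
a = (997·7 − 37·116)/892 = 2687/892; b = (323·116 − 37·997)/892 = 579/892.

a = 3.012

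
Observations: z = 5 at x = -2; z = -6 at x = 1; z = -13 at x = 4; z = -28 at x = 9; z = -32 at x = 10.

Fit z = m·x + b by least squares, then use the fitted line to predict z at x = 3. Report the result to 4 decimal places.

The normal system AᵀA·[m, b]ᵀ = Aᵀz is [[202, 22]; [22, 5]]·[m, b]ᵀ = [-640, -74]ᵀ.
Determinant 202·5 − 22² = 526.
m = ((-640)·5 − 22·(-74))/526 = -786/263; b = (202·(-74) − 22·(-640))/526 = -434/263.
At x = 3: ẑ = (-786/263)·(3) + (-434/263)·(1) = -2792/263.

ẑ = -10.6160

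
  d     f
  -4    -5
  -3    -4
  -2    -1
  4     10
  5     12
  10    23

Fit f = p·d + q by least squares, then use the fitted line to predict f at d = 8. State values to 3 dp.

f̂ = 18.459

The normal system MᵀM·[p, q]ᵀ = Mᵀf is [[170, 10]; [10, 6]]·[p, q]ᵀ = [364, 35]ᵀ.
Determinant 170·6 − 10² = 920.
p = (364·6 − 10·35)/920 = 917/460; q = (170·35 − 10·364)/920 = 231/92.
At d = 8: f̂ = (917/460)·(8) + (231/92)·(1) = 8491/460.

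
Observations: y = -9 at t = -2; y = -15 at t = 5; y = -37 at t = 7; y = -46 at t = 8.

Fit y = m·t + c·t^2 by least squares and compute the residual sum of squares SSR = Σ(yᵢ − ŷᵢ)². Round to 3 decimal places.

AᵀA·[m, c]ᵀ = Aᵀy reads: 142·m + 972·c = -684;  972·m + 7138·c = -5168.
Eliminating c: 7138·(row 1) − 972·(row 2) gives 68812·m = 7138·(-684) − 972·(-5168) = 140904, so m = 35226/17203.
Then c = ((-5168) − 972·(35226/17203))/7138 = -17252/17203.
Residuals: -15367/17203, -2875/17203, -37745/17203, 30982/17203; SSR = 152821/17203.

SSR = 8.883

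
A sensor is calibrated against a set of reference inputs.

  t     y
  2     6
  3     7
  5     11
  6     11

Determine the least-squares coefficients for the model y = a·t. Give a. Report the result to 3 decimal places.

a = 2.081

Sums needed: Σt·t = 74.
Right-hand side: Σt·y = 154.
Hence a = 154 / 74 ≈ 2.08108.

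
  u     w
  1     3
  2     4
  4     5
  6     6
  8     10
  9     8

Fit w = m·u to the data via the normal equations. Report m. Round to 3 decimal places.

Compute the Gram sums: Σu·u = 202.
Moment sums: Σu·w = 219.
Hence m = 219 / 202 ≈ 1.08416.

m = 1.084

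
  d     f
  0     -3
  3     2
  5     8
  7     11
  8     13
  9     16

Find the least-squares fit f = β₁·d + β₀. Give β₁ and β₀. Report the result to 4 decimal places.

From the data, Σd·d = 228, Σd = 32, Σ1 = 6.
For Mᵀf: Σd·f = 371, Σf = 47.
Normal equations: [[228, 32]; [32, 6]]·[β₁, β₀]ᵀ = [371, 47]ᵀ.
Δ = 228·6 − 32² = 344.
β₁ = (371·6 − 32·47)/344 = 361/172; β₀ = (228·47 − 32·371)/344 = -289/86.

β₁ = 2.0988, β₀ = -3.3605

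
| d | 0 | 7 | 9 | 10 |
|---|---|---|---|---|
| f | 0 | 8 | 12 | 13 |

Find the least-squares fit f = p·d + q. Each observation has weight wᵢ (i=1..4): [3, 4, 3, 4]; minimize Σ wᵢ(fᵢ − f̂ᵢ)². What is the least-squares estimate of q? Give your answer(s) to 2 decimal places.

q = -0.29

Entries of XᵀWX: Σwᵢ·d·d = 839, Σwᵢ·d = 95, Σwᵢ·1 = 14.
For XᵀWf: Σwᵢ·d·f = 1068, Σwᵢ·f = 120.
XᵀWX·[p, q]ᵀ = XᵀWf becomes [[839, 95]; [95, 14]]·[p, q]ᵀ = [1068, 120]ᵀ.
Eliminating q: 14·(row 1) − 95·(row 2) gives 2721·p = 14·1068 − 95·120 = 3552, so p = 1184/907.
Then q = (120 − 95·(1184/907))/14 = -260/907.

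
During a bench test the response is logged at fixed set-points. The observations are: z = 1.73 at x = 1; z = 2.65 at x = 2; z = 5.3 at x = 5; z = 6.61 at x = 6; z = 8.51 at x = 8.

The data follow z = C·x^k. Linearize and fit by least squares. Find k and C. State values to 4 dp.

With ln zᵢ as the transformed response and ln xᵢ as the regressor:
Sums: Σln x = 6.1738, Σ(ln x)² = 10.6052, Σln z = 7.2202, Σln x·ln z = 11.1961.
Normal system: [[10.6052, 6.1738]; [6.1738, 5]]·[k, ln C]ᵀ = [11.1961, 7.2202]ᵀ.
Δ = 10.6052·5 − (6.1738)² = 14.9105; k = (11.1961·5 − 6.1738·7.2202)/14.9105 = 0.76485, ln C = (10.6052·7.2202 − 6.1738·11.1961)/14.9105 = 0.49964, so C = exp(0.49964) = 1.64813.

k = 0.7648, C = 1.6481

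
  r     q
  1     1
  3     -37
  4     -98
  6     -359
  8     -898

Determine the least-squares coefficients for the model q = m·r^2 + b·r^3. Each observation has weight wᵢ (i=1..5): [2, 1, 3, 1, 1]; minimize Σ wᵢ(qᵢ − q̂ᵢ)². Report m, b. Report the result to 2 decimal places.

Forming MᵀWM = [[6243, 43861]; [43861, 321819]] and MᵀWq = [-75431, -557133]ᵀ gives MᵀWM·[m, b]ᵀ = MᵀWq.
Δ = 6243·321819 − 43861² = 85328696.
m = ((-75431)·321819 − 43861·(-557133))/85328696 = 40320381/21332174; b = (6243·(-557133) − 43861·(-75431))/85328696 = -42425557/21332174.

m = 1.89, b = -1.99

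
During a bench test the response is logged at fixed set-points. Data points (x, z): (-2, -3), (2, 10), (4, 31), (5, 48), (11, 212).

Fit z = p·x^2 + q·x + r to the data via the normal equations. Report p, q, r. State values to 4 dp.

Setting ∂/∂p … = 0 gives: 15554·p + 1520·q + 170·r = 27376;  1520·p + 170·q + 20·r = 2722;  170·p + 20·q + 5·r = 298.
(Σx^2·x^2 = 15554, Σx^2·x = 1520, Σx^2 = 170, Σx·x = 170, Σx = 20, Σ1 = 5, Σx^2·z = 27376, Σx·z = 2722, Σz = 298.)
Inverting the 3×3 Gram matrix, [p, q, r]ᵀ = [1482/967, 2607/967, -15914/4835]ᵀ.

p = 1.5326, q = 2.6960, r = -3.2914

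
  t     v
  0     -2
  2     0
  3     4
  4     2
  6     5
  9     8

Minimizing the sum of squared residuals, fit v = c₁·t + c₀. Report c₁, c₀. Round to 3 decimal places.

c₁ = 1.080, c₀ = -1.487

With design matrix X, XᵀX = [[146, 24]; [24, 6]] and Xᵀv = [122, 17]ᵀ.
Eliminating c₀: 6·(row 1) − 24·(row 2) gives 300·c₁ = 6·122 − 24·17 = 324, so c₁ = 27/25.
Then c₀ = (17 − 24·(27/25))/6 = -223/150.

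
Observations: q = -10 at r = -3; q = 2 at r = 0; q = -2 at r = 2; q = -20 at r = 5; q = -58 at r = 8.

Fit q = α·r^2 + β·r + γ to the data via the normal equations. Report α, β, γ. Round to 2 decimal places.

α = -1.02, β = 0.72, γ = 1.42

The normal equations are: 4818·α + 618·β + 102·γ = -4310;  618·α + 102·β + 12·γ = -538;  102·α + 12·β + 5·γ = -88.
(Σr^2·r^2 = 4818, Σr^2·r = 618, Σr^2 = 102, Σr·r = 102, Σr = 12, Σ1 = 5, Σr^2·q = -4310, Σr·q = -538, Σq = -88.)
Inverting the 3×3 Gram matrix, [α, β, γ]ᵀ = [-719/707, 1528/2121, 1002/707]ᵀ.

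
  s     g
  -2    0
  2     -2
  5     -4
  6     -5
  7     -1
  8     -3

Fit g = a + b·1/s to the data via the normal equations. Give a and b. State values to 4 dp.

Compute the Gram sums: Σ1 = 6, Σ1/s = 533/840, Σ1/s·1/s = 426049/705600.
And Σg = -15, Σ1/s·g = -2647/840.
So MᵀM·[a, b]ᵀ = Mᵀg: [[6, 533/840]; [533/840, 426049/705600]]·[a, b]ᵀ = [-15, -2647/840]ᵀ.
Eliminating b: (426049/705600)·(row 1) − (533/840)·(row 2) gives (454441/141120)·a = (426049/705600)·(-15) − (533/840)·(-2647/840) = -177853/25200, so a = -383068/174785.
Then b = ((-2647/840) − (533/840)·(-383068/174785))/(426049/705600) = -1325016/454441.

a = -2.1917, b = -2.9157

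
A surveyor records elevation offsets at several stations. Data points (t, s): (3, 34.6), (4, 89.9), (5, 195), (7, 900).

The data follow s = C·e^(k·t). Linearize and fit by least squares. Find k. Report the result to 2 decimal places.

k = 0.81

With ln sᵢ as the transformed response and tᵢ as the regressor:
Σt = 19.0000, Σ(t)² = 99.0000, Σln s = 20.1179, Σt·ln s = 102.6081.
Equations: 99.0000·k + 19.0000·ln C = 102.6081;  19.0000·k + 4·ln C = 20.1179.
Slope k = (n·Σt·ln s − Σt·Σln s)/(n·Σ(t)² − (Σt)²) = (4·102.6081 − 19.0000·20.1179)/35.0000 = 0.80547; ln C = (Σln s − k·Σt)/n = 1.20350.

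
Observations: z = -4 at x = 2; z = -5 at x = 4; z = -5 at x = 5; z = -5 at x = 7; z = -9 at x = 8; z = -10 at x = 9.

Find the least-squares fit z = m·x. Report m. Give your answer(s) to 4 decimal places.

m = -1.0460

The normal equations are: 239·m = -250.
(Σx·x = 239, Σx·z = -250.)
Hence m = -250 / 239 ≈ -1.04603.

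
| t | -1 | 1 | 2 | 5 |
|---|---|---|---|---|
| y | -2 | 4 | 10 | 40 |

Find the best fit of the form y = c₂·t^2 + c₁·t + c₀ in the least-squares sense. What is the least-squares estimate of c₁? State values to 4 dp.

c₁ = 3.0000

Forming AᵀA = [[643, 133, 31]; [133, 31, 7]; [31, 7, 4]] and Aᵀy = [1042, 226, 52]ᵀ gives AᵀA·[c₂, c₁, c₀]ᵀ = Aᵀy.
Row-reducing yields c₂ = 1, c₁ = 3, c₀ = 0.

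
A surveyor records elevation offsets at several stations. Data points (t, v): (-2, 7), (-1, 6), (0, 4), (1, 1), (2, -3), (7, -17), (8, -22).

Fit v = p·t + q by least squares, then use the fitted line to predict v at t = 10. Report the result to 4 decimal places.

Entries of MᵀM: Σt·t = 123, Σt = 15, Σ1 = 7.
For Mᵀv: Σt·v = -320, Σv = -24.
Normal equations: [[123, 15]; [15, 7]]·[p, q]ᵀ = [-320, -24]ᵀ.
Eliminating q: 7·(row 1) − 15·(row 2) gives 636·p = 7·(-320) − 15·(-24) = -1880, so p = -470/159.
Then q = ((-24) − 15·(-470/159))/7 = 154/53.
At t = 10: v̂ = (-470/159)·(10) + (154/53)·(1) = -4238/159.

v̂ = -26.6541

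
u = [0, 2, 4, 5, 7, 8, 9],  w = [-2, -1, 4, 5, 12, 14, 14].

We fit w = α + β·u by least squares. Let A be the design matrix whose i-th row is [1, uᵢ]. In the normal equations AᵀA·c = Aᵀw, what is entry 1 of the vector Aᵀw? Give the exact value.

Entry 1 ↔ basis 1, so (Aᵀw)_{1} = Σᵢ wᵢ = (1)·(-2) + (1)·(-1) + (1)·(4) + (1)·(5) + (1)·(12) + (1)·(14) + (1)·(14) = 46.

46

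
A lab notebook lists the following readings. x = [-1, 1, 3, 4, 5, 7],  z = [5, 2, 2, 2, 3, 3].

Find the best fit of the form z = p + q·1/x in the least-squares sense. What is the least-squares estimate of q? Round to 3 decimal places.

q = -1.640

Compute the Gram sums: Σ1 = 6, Σ1/x = 389/420, Σ1/x·1/x = 394081/176400.
For Aᵀz: Σz = 17, Σ1/x·z = -169/210.
AᵀA·[p, q]ᵀ = Aᵀz becomes [[6, 389/420]; [389/420, 394081/176400]]·[p, q]ᵀ = [17, -169/210]ᵀ.
Determinant 6·(394081/176400) − (389/420)² = 442633/35280.
p = (17·(394081/176400) − (389/420)·(-169/210))/(442633/35280) = 6830859/2213165; q = (6·(-169/210) − (389/420)·17)/(442633/35280) = -725844/442633.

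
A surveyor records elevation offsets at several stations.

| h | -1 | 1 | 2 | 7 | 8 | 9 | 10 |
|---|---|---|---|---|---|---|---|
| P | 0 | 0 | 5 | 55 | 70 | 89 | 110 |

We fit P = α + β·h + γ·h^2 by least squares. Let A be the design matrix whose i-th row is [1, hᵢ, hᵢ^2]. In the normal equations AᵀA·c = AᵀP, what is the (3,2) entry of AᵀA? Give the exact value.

Row 3 ↔ basis h^2, column 2 ↔ basis h, so (AᵀA)_{3,2} = Σᵢ (h^2)·(h) = (1)·(-1) + (1)·(1) + (4)·(2) + (49)·(7) + (64)·(8) + (81)·(9) + (100)·(10) = 2592.

2592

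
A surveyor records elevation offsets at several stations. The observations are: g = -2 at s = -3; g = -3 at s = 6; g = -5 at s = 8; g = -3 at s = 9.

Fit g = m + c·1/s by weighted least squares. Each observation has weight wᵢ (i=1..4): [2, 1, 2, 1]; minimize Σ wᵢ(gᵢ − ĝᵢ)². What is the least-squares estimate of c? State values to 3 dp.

c = -4.177

Entries of MᵀWM: Σwᵢ·1 = 6, Σwᵢ·1/s = -5/36, Σwᵢ·1/s·1/s = 761/2592.
Moment sums: Σwᵢ·g = -20, Σwᵢ·1/s·g = -3/4.
Normal equations: [[6, -5/36]; [-5/36, 761/2592]]·[m, c]ᵀ = [-20, -3/4]ᵀ.
Eliminating c: (761/2592)·(row 1) − (-5/36)·(row 2) gives (1129/648)·m = (761/2592)·(-20) − (-5/36)·(-3/4) = -7745/1296, so m = -7745/2258.
Then c = ((-3/4) − (-5/36)·(-7745/2258))/(761/2592) = -4716/1129.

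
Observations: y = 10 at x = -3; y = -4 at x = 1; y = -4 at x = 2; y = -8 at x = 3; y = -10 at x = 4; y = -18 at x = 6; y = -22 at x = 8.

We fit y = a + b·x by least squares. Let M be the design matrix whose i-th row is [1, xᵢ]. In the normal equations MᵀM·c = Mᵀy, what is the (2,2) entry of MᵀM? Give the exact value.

Row 2 ↔ basis x, column 2 ↔ basis x, so (MᵀM)_{2,2} = Σᵢ (x)·(x) = (-3)·(-3) + (1)·(1) + (2)·(2) + (3)·(3) + (4)·(4) + (6)·(6) + (8)·(8) = 139.

139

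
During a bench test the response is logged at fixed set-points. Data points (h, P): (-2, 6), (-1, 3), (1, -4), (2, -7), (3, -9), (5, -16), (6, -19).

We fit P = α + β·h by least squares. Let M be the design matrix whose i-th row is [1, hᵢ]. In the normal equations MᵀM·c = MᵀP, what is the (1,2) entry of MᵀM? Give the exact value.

14

Row 1 ↔ basis 1, column 2 ↔ basis h, so (MᵀM)_{1,2} = Σᵢ h = (1)·(-2) + (1)·(-1) + (1)·(1) + (1)·(2) + (1)·(3) + (1)·(5) + (1)·(6) = 14.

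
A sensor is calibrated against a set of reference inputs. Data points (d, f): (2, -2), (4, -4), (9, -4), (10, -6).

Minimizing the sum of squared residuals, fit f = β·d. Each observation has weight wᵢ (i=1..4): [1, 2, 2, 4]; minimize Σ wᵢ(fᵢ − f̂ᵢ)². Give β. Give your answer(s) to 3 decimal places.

Normal-equation sums: Σwᵢ·d·d = 598.
For AᵀWf: Σwᵢ·d·f = -348.
So AᵀWA·[β]ᵀ = AᵀWf: [[598]]·[β]ᵀ = [-348]ᵀ.
β = (-348)/598 = -0.58194.

β = -0.582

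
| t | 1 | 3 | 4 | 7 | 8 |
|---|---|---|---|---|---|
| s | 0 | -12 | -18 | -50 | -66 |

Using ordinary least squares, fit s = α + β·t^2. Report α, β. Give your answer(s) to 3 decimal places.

α = -1.022, β = -1.014

With design matrix M, MᵀM = [[5, 139]; [139, 6835]] and Mᵀs = [-146, -7070]ᵀ.
Δ = 5·6835 − 139² = 14854.
α = ((-146)·6835 − 139·(-7070))/14854 = -7590/7427; β = (5·(-7070) − 139·(-146))/14854 = -7528/7427.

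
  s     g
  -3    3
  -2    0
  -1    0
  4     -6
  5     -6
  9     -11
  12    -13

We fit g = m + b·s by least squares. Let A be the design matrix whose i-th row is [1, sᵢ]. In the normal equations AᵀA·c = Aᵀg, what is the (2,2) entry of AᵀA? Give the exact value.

280

Row 2 ↔ basis s, column 2 ↔ basis s, so (AᵀA)_{2,2} = Σᵢ (s)·(s) = (-3)·(-3) + (-2)·(-2) + (-1)·(-1) + (4)·(4) + (5)·(5) + (9)·(9) + (12)·(12) = 280.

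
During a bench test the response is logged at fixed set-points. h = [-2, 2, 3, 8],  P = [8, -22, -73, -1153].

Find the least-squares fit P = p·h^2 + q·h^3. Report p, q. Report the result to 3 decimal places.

p = -1.990, q = -2.003

The normal system XᵀX·[p, q]ᵀ = XᵀP is [[4209, 33011]; [33011, 263001]]·[p, q]ᵀ = [-74505, -592547]ᵀ.
Determinant 4209·263001 − 33011² = 17245088.
p = ((-74505)·263001 − 33011·(-592547))/17245088 = -4290061/2155636; q = (4209·(-592547) − 33011·(-74505))/17245088 = -4318221/2155636.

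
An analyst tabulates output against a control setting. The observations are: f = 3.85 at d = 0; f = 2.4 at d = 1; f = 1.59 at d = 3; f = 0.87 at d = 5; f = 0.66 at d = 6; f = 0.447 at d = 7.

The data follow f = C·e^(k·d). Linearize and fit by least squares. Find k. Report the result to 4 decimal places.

k = -0.2905

Taking logs, ln f = k·d + ln C, so regress ln f on d.
Sums: Σd = 22.0000, Σ(d)² = 120.0000, Σln f = 1.3273, Σd·ln f = -6.5591.
Normal system: [[120.0000, 22.0000]; [22.0000, 6]]·[k, ln C]ᵀ = [-6.5591, 1.3273]ᵀ.
Δ = 120.0000·6 − (22.0000)² = 236.0000; k = (-6.5591·6 − 22.0000·1.3273)/236.0000 = -0.29049, ln C = (120.0000·1.3273 − 22.0000·-6.5591)/236.0000 = 1.28634.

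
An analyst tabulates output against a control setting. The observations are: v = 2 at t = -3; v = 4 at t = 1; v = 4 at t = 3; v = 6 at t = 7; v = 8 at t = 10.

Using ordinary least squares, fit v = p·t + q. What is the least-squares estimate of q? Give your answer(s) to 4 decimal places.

Setting ∂/∂p … = 0 gives: 168·p + 18·q = 132;  18·p + 5·q = 24.
(Σt·t = 168, Σt = 18, Σ1 = 5, Σt·v = 132, Σv = 24.)
det = 168·5 − 18² = 516.
p = (132·5 − 18·24)/516 = 19/43; q = (168·24 − 18·132)/516 = 138/43.

q = 3.2093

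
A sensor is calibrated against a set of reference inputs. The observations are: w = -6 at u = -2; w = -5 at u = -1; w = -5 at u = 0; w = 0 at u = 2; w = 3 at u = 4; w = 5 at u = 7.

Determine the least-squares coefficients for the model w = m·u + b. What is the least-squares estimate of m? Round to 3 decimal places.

XᵀX·[m, b]ᵀ = Xᵀw reads: 74·m + 10·b = 64;  10·m + 6·b = -8.
(Σu·u = 74, Σu = 10, Σ1 = 6, Σu·w = 64, Σw = -8.)
Determinant 74·6 − 10² = 344.
m = (64·6 − 10·(-8))/344 = 58/43; b = (74·(-8) − 10·64)/344 = -154/43.

m = 1.349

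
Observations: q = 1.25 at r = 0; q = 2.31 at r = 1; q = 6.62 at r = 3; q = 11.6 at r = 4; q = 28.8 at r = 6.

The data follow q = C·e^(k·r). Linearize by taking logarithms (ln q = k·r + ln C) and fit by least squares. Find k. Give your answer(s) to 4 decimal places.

Linearized form: ln q = k·r + ln C. From the 5 transformed points,
Σr = 14.0000, Σ(r)² = 62.0000, Σln q = 8.7619, Σr·ln q = 36.4738.
Equations: 62.0000·k + 14.0000·ln C = 36.4738;  14.0000·k + 5·ln C = 8.7619.
Slope k = (n·Σr·ln q − Σr·Σln q)/(n·Σ(r)² − (Σr)²) = (5·36.4738 − 14.0000·8.7619)/114.0000 = 0.52371; ln C = (Σln q − k·Σr)/n = 0.28599.

k = 0.5237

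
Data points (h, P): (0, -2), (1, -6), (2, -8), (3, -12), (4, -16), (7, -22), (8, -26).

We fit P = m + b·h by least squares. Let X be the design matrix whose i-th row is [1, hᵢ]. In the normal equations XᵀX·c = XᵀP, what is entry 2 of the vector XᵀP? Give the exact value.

Entry 2 ↔ basis h, so (XᵀP)_{2} = Σᵢ (h)·Pᵢ = (0)·(-2) + (1)·(-6) + (2)·(-8) + (3)·(-12) + (4)·(-16) + (7)·(-22) + (8)·(-26) = -484.

-484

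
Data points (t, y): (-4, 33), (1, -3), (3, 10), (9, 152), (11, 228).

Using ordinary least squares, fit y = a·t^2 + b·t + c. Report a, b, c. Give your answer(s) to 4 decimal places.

a = 2.0272, b = -1.1032, c = -4.0286

The normal equations are: 21540·a + 2024·b + 228·c = 40515;  2024·a + 228·b + 20·c = 3771;  228·a + 20·b + 5·c = 420.
Row-reducing yields a = 55035/27148, b = -29949/27148, c = -27342/6787.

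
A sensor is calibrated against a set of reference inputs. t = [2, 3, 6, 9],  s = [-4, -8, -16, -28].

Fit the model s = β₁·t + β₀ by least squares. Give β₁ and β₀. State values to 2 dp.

Normal-equation sums: Σt·t = 130, Σt = 20, Σ1 = 4.
Moment sums: Σt·s = -380, Σs = -56.
So XᵀX·[β₁, β₀]ᵀ = Xᵀs: [[130, 20]; [20, 4]]·[β₁, β₀]ᵀ = [-380, -56]ᵀ.
Δ = 130·4 − 20² = 120.
β₁ = ((-380)·4 − 20·(-56))/120 = -10/3; β₀ = (130·(-56) − 20·(-380))/120 = 8/3.

β₁ = -3.33, β₀ = 2.67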